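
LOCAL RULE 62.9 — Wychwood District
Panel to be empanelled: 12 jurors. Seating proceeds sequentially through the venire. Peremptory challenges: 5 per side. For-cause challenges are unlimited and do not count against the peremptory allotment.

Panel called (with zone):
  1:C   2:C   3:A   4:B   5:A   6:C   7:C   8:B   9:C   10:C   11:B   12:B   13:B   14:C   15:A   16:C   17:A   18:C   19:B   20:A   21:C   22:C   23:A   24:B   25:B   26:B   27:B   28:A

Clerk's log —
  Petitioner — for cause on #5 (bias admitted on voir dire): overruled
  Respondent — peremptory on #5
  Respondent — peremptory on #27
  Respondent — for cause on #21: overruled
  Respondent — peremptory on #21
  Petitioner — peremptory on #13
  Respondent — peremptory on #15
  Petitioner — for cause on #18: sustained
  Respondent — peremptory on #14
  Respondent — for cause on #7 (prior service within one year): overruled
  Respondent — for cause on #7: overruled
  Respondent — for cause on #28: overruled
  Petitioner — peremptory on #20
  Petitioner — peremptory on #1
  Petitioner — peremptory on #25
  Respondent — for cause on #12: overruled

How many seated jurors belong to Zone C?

6

Removed: #1, #5, #13, #14, #15, #18, #20, #21, #25, #27.
Seated jurors 1–12: #2, #3, #4, #6, #7, #8, #9, #10, #11, #12, #16, #17.
Of those, in Zone C: #2, #6, #7, #9, #10, #16 → 6.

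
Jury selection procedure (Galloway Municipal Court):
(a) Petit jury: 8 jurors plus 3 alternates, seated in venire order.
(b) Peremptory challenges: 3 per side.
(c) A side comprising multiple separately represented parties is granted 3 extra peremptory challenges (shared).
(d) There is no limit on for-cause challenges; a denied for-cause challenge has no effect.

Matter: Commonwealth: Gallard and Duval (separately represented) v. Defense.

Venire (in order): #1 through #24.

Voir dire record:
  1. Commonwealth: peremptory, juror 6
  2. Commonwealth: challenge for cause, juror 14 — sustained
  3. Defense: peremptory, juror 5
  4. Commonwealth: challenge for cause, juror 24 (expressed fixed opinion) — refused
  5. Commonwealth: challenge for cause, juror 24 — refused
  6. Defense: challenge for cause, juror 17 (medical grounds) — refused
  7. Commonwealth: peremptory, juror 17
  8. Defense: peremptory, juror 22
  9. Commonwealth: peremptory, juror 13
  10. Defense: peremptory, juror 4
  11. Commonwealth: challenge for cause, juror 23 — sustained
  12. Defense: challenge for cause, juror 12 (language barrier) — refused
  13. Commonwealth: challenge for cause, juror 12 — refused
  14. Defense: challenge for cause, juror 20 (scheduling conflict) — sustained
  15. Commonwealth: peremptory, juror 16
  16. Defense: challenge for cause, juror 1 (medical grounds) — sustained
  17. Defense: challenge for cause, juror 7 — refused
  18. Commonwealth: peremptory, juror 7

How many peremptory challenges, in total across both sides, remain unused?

1

Commonwealth allotment: 3 base + 3 multi-party = 6. Defense allotment: 3.
Commonwealth peremptories used: #6, #17, #13, #16, #7 — 5 (for-cause on #14, #24, #24, #23, #12 don't count).
Defense peremptories used: #5, #22, #4 — 3 (for-cause on #17, #12, #20, #1, #7 don't count).
Remaining: (6 − 5) + (3 − 3) = 1.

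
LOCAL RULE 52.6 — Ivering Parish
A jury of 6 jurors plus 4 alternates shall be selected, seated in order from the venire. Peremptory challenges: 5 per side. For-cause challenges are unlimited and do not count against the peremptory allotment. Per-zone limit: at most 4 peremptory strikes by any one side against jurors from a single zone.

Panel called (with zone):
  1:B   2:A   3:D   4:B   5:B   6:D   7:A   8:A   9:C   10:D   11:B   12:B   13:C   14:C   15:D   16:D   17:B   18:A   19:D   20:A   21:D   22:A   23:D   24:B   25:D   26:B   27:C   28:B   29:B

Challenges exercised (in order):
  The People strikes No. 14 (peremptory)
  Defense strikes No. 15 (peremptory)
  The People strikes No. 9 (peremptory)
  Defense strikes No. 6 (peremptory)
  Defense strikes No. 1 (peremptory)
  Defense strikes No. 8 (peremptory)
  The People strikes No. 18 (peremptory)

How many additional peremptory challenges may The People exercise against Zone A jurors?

The People peremptories so far: #14, #9, #18 — 3 of 5 used, 2 left overall.
Against Zone A: #18 — 1 used; per-zone cap 4 leaves 3.
Binding limit: min(2, 3) = 2.

2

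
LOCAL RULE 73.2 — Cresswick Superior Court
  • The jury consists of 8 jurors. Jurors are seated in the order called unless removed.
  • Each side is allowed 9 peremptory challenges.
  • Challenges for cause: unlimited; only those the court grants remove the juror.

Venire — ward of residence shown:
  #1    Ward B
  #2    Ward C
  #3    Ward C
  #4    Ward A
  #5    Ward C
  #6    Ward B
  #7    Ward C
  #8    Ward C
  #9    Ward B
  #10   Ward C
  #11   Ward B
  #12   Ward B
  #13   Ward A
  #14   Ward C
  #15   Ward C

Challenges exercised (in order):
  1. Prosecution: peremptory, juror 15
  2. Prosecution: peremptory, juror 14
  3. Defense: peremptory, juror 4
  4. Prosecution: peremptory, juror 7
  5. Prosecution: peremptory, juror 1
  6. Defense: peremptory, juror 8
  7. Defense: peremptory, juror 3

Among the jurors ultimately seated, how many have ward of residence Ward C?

3

Removed: #1, #3, #4, #7, #8, #14, #15.
Seated jurors 1–8: #2, #5, #6, #9, #10, #11, #12, #13.
Of those, in Ward C: #2, #5, #10 → 3.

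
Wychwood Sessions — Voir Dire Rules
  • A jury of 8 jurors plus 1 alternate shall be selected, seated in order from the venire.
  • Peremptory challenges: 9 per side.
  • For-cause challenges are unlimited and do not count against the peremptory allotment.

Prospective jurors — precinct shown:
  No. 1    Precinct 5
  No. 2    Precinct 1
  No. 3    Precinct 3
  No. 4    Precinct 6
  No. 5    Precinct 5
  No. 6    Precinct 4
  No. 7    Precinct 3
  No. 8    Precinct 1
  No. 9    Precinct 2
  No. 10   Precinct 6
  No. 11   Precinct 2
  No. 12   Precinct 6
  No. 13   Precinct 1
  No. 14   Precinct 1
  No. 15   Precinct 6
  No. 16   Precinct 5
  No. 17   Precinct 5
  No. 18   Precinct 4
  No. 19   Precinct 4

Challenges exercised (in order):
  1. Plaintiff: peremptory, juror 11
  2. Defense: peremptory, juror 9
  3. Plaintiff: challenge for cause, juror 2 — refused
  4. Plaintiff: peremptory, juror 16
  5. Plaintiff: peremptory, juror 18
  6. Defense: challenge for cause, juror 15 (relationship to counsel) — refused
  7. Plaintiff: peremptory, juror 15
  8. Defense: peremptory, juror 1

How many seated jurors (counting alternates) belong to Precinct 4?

Removed: #1, #9, #11, #15, #16, #18.
Seated (9 incl. alternates): #2, #3, #4, #5, #6, #7, #8, #10, #12.
Of those, in Precinct 4: #6 → 1.

1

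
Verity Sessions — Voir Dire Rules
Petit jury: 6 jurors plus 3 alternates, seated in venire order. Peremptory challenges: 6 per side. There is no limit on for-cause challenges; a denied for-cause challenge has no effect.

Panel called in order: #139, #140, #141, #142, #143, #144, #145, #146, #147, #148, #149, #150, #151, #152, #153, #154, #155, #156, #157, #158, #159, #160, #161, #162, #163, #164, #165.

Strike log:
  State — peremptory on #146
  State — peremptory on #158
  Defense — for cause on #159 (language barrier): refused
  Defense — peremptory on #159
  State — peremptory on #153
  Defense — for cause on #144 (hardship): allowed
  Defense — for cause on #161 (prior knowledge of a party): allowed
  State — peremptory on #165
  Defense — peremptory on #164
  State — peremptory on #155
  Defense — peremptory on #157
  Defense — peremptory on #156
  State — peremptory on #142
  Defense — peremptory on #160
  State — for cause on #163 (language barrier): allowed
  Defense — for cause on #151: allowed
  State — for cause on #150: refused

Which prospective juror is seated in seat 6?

147

Removed: #142, #144, #146, #151, #153, #155, #156, #157, #158, #159, #160, #161, #163, #164, #165. (#150 stays — for-cause denied.)
Seating in order: seats 1–6 → #139, #140, #141, #143, #145, #147; alternates → #148, #149, #150.
So seat 6 is #147.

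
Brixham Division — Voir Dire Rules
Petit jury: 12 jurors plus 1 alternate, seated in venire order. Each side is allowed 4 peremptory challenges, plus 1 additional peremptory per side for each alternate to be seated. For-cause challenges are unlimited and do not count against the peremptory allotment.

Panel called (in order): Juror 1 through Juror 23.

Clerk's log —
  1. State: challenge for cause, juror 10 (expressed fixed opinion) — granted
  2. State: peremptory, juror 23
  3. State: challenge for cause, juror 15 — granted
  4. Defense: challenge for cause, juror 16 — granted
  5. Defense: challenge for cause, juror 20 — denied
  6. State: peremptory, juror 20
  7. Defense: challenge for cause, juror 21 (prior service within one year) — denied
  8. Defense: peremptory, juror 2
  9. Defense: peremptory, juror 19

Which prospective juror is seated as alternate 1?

17

Removed: #2, #10, #15, #16, #19, #20, #23. (#21 stays — for-cause denied.)
Seating in order: seats 1–12 → #1, #3, #4, #5, #6, #7, #8, #9, #11, #12, #13, #14; alternates → #17.
So alternate 1 is #17.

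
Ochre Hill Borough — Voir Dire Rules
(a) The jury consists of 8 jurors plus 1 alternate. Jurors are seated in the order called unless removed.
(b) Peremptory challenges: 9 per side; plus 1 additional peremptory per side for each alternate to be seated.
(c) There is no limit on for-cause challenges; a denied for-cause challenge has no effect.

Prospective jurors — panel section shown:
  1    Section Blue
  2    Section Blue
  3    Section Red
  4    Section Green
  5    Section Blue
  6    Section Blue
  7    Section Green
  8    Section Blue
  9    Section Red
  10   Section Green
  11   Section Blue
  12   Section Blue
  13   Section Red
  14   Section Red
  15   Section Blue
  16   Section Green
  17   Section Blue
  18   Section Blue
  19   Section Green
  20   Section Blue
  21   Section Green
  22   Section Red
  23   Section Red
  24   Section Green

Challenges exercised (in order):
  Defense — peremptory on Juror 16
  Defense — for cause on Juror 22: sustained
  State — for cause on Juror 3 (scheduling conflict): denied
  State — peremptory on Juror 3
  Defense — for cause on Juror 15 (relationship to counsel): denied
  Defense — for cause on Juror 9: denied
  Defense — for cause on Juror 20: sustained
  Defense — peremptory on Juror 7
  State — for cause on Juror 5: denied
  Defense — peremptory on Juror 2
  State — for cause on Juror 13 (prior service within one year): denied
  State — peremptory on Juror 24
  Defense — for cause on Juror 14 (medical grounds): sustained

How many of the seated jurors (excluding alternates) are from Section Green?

Removed: #2, #3, #7, #14, #16, #20, #22, #24.
Seated jurors 1–8: #1, #4, #5, #6, #8, #9, #10, #11 (alternates #12 not counted).
Of those, in Section Green: #4, #10 → 2.

2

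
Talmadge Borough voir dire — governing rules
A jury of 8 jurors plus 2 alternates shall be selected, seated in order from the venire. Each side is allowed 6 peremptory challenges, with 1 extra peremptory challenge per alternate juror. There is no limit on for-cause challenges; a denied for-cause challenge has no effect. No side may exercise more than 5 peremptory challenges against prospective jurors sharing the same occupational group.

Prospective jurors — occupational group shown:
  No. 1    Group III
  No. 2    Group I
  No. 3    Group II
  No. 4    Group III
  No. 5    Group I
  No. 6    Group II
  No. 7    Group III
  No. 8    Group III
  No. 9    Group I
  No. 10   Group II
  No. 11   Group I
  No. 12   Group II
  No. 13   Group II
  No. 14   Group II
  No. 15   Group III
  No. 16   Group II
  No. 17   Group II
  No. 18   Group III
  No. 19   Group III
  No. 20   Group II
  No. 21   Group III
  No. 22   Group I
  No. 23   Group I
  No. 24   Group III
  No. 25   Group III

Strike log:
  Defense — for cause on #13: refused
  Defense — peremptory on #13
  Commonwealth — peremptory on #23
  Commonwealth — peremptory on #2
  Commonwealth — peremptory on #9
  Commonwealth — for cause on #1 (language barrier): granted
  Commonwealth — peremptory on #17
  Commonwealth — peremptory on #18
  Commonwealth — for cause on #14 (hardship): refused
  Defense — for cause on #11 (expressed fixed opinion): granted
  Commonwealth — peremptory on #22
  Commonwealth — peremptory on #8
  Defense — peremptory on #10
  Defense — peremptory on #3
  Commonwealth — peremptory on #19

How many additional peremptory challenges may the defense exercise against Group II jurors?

2

Defense peremptories so far: #13, #10, #3 — 3 of 8 used, 5 left overall.
Against Group II: #13, #10, #3 — 3 used; per-group cap 5 leaves 2.
Binding limit: min(5, 2) = 2.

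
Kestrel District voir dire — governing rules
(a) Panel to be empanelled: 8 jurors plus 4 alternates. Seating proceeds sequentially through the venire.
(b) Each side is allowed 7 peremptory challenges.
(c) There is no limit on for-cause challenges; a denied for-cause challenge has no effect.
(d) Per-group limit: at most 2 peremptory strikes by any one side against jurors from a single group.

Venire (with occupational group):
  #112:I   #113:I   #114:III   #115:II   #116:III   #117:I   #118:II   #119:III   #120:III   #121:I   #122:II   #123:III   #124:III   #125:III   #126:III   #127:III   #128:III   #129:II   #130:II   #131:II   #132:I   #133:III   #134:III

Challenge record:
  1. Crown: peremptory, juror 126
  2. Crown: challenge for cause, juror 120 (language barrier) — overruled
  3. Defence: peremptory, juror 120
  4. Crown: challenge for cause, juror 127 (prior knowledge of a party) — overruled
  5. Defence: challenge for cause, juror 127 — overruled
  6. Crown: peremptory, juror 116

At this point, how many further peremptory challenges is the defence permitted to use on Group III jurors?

Defence peremptories so far: #120 — 1 of 7 used, 6 left overall.
Against Group III: #120 — 1 used; per-group cap 2 leaves 1.
Binding limit: min(6, 1) = 1.

1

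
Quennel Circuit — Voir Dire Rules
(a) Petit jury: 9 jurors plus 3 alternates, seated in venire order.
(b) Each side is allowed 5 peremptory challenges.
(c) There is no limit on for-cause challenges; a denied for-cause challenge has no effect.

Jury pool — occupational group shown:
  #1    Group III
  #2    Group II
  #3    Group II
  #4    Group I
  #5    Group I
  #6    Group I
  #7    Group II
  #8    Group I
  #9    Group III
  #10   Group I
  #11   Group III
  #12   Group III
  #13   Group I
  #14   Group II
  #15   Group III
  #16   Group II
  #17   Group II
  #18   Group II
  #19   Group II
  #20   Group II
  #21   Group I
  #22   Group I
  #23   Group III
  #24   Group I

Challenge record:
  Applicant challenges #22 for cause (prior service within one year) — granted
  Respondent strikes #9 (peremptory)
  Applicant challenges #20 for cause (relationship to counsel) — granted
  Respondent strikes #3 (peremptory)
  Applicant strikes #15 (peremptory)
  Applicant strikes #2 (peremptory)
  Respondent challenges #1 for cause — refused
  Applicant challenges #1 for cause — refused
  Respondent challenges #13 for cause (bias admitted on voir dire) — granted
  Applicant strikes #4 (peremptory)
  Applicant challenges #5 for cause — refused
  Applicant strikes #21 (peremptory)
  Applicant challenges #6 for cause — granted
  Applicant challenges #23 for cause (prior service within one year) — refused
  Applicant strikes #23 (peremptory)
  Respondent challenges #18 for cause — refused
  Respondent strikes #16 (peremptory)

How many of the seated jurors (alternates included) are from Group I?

4

Removed: #2, #3, #4, #6, #9, #13, #15, #16, #20, #21, #22, #23.
Seated (12 incl. alternates): #1, #5, #7, #8, #10, #11, #12, #14, #17, #18, #19, #24.
Of those, in Group I: #5, #8, #10, #24 → 4.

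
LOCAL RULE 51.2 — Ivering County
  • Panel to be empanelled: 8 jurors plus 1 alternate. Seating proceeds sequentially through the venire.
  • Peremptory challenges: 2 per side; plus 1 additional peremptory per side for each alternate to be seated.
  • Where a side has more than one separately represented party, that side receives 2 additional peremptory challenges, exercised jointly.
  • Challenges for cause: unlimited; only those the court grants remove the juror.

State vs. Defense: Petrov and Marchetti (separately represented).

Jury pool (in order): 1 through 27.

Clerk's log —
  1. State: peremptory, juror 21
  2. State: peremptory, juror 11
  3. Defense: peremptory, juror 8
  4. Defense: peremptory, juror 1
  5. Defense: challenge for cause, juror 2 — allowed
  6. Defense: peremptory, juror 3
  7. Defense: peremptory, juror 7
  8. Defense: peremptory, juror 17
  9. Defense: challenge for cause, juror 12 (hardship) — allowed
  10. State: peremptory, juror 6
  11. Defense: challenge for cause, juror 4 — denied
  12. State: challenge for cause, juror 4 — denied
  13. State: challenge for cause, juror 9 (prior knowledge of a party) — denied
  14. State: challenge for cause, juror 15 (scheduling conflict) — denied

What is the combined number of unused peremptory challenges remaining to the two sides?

0

State allotment: 2 base + 1 × 1 alternate = 3. Defense allotment: 2 base + 1 × 1 alternate + 2 multi-party = 5.
State peremptories used: #21, #11, #6 — 3 (for-cause on #4, #9, #15 don't count).
Defense peremptories used: #8, #1, #3, #7, #17 — 5 (for-cause on #2, #12, #4 don't count).
Remaining: (3 − 3) + (5 − 5) = 0.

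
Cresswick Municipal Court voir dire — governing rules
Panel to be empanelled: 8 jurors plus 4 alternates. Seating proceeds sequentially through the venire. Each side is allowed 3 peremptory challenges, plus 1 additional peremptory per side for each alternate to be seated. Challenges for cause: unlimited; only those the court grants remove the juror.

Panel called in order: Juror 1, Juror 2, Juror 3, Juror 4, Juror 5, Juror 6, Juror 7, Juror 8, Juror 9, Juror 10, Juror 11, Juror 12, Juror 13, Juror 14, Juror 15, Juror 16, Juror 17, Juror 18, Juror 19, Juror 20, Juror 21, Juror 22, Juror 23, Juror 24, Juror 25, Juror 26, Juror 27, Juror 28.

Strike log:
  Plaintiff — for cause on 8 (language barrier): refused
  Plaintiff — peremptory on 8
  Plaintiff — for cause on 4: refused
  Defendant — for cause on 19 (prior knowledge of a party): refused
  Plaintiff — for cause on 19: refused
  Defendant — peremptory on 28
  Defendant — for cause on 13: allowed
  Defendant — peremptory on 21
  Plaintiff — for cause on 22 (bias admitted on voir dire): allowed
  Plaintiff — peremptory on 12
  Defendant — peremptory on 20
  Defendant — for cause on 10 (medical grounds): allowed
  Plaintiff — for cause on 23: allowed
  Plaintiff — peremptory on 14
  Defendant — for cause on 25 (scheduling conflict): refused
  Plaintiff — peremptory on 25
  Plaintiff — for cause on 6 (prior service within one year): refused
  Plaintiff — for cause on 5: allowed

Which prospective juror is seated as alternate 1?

Removed: #5, #8, #10, #12, #13, #14, #20, #21, #22, #23, #25, #28. (#4, #6, #19 stay — for-cause denied.)
Seating in order: seats 1–8 → #1, #2, #3, #4, #6, #7, #9, #11; alternates → #15, #16, #17, #18.
So alternate 1 is #15.

15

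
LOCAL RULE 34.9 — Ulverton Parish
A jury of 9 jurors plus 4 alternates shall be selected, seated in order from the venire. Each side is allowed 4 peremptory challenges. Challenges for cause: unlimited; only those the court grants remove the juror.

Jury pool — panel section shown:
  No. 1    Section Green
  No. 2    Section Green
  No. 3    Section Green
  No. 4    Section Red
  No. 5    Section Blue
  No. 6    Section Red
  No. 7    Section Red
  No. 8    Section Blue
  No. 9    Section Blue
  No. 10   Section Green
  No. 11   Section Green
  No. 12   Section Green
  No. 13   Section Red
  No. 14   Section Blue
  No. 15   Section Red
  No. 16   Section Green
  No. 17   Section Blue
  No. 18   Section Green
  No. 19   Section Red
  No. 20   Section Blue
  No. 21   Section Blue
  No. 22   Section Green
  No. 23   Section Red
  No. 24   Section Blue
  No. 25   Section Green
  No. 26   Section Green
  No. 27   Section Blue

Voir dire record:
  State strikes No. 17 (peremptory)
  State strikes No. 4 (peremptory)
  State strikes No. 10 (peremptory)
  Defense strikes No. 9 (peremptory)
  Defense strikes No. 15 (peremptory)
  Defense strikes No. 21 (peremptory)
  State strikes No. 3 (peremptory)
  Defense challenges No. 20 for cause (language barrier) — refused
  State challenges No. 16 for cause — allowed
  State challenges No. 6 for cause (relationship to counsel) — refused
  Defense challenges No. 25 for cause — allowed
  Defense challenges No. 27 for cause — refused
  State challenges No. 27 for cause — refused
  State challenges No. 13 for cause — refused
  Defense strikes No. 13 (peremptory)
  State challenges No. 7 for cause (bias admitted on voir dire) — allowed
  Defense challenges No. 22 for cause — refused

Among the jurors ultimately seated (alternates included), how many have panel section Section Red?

Removed: #3, #4, #7, #9, #10, #13, #15, #16, #17, #21, #25.
Seated (13 incl. alternates): #1, #2, #5, #6, #8, #11, #12, #14, #18, #19, #20, #22, #23.
Of those, in Section Red: #6, #19, #23 → 3.

3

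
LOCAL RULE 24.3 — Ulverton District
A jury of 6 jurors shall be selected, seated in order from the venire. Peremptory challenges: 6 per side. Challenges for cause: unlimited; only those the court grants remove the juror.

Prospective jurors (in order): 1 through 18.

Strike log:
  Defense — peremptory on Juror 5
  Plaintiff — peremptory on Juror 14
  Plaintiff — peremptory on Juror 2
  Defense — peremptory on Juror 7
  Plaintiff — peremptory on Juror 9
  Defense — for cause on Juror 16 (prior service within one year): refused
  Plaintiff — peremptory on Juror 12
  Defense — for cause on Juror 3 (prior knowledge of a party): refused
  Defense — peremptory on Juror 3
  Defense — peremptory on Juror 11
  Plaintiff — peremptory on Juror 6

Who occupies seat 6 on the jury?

Removed: #2, #3, #5, #6, #7, #9, #11, #12, #14. (#16 stays — for-cause denied.)
Seating in order: seats 1–6 → #1, #4, #8, #10, #13, #15.
So seat 6 is #15.

15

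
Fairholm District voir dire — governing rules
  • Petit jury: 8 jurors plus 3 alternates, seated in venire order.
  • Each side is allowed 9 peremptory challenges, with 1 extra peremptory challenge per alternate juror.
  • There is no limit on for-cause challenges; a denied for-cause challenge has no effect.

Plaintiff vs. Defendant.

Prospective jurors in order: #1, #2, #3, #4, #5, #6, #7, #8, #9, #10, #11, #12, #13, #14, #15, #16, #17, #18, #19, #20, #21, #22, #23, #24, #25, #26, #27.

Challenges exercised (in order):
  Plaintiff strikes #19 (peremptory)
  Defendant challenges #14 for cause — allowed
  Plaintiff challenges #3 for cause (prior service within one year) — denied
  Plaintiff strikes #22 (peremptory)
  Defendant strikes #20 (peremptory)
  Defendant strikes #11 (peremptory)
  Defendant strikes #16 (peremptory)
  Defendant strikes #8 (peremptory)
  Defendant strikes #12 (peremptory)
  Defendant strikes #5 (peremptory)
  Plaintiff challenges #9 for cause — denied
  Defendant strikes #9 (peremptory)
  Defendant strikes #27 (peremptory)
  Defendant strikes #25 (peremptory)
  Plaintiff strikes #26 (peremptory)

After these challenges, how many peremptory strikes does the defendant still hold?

3

Defendant allotment: 9 base + 1 × 3 alternates = 12.
Defendant peremptories used: #20, #11, #16, #8, #12, #5, #9, #27, #25 — 9 (the for-cause on #14 doesn't count).
Remaining: 12 − 9 = 3.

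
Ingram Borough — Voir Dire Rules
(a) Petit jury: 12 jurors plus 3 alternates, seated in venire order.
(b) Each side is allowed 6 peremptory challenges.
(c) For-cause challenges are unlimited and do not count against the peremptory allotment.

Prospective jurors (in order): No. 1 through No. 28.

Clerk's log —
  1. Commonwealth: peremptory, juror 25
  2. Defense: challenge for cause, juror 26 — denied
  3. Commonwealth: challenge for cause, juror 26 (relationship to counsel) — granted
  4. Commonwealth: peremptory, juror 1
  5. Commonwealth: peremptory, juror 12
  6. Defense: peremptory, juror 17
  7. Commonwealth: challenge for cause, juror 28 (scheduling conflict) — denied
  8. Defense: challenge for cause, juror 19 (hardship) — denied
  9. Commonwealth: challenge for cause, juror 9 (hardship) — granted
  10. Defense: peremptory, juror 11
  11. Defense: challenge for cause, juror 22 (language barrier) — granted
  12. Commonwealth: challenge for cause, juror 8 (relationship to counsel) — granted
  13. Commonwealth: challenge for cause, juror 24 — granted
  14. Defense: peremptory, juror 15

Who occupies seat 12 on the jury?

19

Removed: #1, #8, #9, #11, #12, #15, #17, #22, #24, #25, #26. (#19, #28 stay — for-cause denied.)
Seating in order: seats 1–12 → #2, #3, #4, #5, #6, #7, #10, #13, #14, #16, #18, #19; alternates → #20, #21, #23.
So seat 12 is #19.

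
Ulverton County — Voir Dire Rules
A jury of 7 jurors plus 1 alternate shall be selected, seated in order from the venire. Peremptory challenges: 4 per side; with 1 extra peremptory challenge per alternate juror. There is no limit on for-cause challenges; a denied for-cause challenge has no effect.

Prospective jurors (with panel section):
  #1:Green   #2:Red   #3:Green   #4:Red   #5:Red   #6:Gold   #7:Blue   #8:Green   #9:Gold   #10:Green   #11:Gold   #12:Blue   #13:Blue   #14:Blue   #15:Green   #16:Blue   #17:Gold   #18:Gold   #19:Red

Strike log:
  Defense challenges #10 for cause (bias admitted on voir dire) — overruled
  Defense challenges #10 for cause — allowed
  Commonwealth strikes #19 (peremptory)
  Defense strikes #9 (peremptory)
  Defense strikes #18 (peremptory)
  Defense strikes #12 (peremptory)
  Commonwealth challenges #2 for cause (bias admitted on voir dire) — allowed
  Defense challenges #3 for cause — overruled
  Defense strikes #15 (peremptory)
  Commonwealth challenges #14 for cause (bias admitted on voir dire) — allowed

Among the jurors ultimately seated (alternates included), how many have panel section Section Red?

Removed: #2, #9, #10, #12, #14, #15, #18, #19.
Seated (8 incl. alternates): #1, #3, #4, #5, #6, #7, #8, #11.
Of those, in Section Red: #4, #5 → 2.

2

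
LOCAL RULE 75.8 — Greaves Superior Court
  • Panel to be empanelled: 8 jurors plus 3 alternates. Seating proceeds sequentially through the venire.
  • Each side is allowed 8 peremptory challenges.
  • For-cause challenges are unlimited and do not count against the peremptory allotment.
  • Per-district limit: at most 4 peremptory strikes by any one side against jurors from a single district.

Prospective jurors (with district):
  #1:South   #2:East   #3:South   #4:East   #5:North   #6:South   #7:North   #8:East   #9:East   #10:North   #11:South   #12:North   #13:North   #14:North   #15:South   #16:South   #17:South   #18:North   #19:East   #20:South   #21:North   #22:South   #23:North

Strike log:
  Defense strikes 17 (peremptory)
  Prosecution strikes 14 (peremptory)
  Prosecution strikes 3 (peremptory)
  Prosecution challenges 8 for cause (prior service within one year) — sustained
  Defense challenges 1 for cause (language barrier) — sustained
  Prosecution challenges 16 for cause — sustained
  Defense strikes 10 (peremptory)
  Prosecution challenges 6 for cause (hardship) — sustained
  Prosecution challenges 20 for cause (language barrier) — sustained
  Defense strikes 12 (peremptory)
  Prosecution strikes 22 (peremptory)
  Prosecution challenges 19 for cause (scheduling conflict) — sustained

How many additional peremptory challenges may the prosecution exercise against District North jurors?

3

Prosecution peremptories so far: #14, #3, #22 — 3 of 8 used, 5 left overall.
Against District North: #14 — 1 used; per-district cap 4 leaves 3.
Binding limit: min(5, 3) = 3.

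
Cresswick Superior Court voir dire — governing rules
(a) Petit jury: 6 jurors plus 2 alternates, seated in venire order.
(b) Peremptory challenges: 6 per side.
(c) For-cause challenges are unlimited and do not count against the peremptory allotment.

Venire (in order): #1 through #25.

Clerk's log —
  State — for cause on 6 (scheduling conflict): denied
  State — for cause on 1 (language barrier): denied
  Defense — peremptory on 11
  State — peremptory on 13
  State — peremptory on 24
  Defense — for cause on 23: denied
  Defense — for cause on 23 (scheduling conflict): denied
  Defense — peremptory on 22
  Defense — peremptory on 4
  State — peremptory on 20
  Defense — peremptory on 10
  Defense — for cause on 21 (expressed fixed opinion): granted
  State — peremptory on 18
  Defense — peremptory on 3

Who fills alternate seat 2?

12

Removed: #3, #4, #10, #11, #13, #18, #20, #21, #22, #24. (#1, #6, #23 stay — for-cause denied.)
Seating in order: seats 1–6 → #1, #2, #5, #6, #7, #8; alternates → #9, #12.
So alternate 2 is #12.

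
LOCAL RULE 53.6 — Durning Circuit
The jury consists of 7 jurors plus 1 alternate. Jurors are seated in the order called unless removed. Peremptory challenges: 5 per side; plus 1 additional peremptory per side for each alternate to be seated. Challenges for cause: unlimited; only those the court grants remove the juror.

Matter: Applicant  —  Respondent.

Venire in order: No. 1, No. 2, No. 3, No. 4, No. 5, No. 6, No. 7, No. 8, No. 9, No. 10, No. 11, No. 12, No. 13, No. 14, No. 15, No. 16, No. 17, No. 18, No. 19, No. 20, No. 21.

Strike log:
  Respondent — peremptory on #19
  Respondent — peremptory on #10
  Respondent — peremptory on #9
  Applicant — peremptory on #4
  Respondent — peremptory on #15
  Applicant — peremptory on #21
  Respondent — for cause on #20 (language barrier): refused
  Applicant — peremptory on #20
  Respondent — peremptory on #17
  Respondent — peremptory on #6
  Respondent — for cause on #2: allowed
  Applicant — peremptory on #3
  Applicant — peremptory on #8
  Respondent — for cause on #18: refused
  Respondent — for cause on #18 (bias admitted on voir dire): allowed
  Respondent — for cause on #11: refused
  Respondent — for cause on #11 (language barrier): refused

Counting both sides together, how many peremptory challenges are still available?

Applicant allotment: 5 base + 1 × 1 alternate = 6. Respondent allotment: 5 base + 1 × 1 alternate = 6.
Applicant peremptories used: #4, #21, #20, #3, #8 — 5.
Respondent peremptories used: #19, #10, #9, #15, #17, #6 — 6 (for-cause on #20, #2, #18, #18, #11, #11 don't count).
Remaining: (6 − 5) + (6 − 6) = 1.

1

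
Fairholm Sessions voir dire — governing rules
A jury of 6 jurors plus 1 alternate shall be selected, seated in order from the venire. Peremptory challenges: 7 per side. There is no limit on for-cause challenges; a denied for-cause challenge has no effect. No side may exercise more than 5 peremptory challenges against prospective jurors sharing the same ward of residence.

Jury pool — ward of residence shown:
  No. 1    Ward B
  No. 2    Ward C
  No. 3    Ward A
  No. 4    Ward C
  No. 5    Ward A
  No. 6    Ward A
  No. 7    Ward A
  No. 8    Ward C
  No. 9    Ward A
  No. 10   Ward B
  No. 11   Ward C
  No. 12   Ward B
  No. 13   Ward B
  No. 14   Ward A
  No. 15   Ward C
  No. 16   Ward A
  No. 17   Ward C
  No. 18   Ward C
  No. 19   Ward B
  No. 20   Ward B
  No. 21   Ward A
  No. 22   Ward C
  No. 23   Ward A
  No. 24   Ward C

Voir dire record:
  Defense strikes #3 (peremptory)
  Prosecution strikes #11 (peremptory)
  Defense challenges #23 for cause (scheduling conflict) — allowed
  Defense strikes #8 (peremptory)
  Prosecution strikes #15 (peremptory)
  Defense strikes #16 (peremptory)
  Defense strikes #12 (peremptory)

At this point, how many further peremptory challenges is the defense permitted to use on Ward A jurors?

3

Defense peremptories so far: #3, #8, #16, #12 — 4 of 7 used, 3 left overall.
Against Ward A: #3, #16 — 2 used; per-ward cap 5 leaves 3.
Binding limit: min(3, 3) = 3.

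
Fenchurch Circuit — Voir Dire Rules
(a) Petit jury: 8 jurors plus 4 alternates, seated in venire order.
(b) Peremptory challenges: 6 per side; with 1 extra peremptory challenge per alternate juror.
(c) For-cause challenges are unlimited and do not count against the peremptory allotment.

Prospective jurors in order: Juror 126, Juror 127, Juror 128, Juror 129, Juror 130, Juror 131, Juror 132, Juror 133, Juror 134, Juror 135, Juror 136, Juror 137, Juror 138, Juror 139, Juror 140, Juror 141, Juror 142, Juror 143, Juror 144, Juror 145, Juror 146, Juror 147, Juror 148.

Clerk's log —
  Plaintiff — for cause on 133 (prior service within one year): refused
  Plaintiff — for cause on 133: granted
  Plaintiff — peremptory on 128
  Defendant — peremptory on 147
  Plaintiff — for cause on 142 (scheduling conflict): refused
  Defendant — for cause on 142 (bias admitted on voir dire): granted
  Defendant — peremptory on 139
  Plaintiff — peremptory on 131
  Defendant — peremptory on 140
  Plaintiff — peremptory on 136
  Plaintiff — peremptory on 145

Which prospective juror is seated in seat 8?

137

Removed: #128, #131, #133, #136, #139, #140, #142, #145, #147.
Seating in order: seats 1–8 → #126, #127, #129, #130, #132, #134, #135, #137; alternates → #138, #141, #143, #144.
So seat 8 is #137.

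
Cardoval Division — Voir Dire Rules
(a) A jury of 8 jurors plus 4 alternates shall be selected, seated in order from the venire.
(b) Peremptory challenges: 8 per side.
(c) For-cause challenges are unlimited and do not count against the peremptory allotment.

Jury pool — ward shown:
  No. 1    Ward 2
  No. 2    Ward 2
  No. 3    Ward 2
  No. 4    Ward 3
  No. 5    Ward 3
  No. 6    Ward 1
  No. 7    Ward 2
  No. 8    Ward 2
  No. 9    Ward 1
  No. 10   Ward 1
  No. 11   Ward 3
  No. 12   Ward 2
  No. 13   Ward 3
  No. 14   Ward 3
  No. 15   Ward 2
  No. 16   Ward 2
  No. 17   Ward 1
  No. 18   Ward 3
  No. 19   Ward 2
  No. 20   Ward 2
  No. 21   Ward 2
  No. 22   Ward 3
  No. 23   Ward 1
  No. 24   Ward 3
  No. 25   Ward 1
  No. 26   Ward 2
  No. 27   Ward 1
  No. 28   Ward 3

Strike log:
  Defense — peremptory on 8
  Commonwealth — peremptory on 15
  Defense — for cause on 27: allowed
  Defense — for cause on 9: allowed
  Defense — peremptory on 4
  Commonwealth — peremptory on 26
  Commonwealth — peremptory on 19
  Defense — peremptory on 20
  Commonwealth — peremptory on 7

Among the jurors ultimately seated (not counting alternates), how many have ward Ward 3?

2

Removed: #4, #7, #8, #9, #15, #19, #20, #26, #27.
Seated jurors 1–8: #1, #2, #3, #5, #6, #10, #11, #12 (alternates #13, #14, #16, #17 not counted).
Of those, in Ward 3: #5, #11 → 2.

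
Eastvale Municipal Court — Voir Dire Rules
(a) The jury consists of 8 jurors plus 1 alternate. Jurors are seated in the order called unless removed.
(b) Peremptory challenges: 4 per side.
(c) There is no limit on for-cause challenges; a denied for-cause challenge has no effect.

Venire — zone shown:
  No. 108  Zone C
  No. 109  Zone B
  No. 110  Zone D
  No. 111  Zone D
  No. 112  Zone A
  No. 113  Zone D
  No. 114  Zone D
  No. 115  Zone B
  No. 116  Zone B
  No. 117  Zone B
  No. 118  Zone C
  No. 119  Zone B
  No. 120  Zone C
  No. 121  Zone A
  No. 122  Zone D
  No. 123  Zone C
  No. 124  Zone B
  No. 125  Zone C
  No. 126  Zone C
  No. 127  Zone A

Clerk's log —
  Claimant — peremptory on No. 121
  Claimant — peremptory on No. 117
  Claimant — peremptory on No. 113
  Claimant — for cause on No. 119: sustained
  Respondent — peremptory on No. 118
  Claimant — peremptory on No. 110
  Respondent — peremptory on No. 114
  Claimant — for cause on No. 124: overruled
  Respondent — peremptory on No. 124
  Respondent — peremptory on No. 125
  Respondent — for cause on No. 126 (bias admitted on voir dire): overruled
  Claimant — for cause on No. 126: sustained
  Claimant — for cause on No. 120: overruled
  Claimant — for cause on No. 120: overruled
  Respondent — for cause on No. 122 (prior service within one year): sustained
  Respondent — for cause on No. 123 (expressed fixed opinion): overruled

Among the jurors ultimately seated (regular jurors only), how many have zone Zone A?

Removed: #110, #113, #114, #117, #118, #119, #121, #122, #124, #125, #126.
Seated jurors 1–8: #108, #109, #111, #112, #115, #116, #120, #123 (alternates #127 not counted).
Of those, in Zone A: #112 → 1.

1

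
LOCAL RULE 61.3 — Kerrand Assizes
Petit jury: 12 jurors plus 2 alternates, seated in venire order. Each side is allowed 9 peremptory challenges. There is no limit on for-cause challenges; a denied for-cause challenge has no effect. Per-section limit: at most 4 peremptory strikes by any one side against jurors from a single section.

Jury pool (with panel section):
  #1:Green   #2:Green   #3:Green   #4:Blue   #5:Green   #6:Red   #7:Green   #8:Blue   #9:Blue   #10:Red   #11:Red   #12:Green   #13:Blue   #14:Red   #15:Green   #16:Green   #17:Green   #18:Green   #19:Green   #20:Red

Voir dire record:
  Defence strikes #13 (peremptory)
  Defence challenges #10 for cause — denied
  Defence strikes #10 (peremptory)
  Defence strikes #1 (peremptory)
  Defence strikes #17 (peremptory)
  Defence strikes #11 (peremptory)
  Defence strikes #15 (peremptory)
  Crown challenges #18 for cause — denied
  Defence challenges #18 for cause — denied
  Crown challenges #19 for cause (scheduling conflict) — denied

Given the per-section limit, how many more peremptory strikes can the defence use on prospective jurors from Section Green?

1

Defence peremptories so far: #13, #10, #1, #17, #11, #15 — 6 of 9 used, 3 left overall.
Against Section Green: #1, #17, #15 — 3 used; per-section cap 4 leaves 1.
Binding limit: min(3, 1) = 1.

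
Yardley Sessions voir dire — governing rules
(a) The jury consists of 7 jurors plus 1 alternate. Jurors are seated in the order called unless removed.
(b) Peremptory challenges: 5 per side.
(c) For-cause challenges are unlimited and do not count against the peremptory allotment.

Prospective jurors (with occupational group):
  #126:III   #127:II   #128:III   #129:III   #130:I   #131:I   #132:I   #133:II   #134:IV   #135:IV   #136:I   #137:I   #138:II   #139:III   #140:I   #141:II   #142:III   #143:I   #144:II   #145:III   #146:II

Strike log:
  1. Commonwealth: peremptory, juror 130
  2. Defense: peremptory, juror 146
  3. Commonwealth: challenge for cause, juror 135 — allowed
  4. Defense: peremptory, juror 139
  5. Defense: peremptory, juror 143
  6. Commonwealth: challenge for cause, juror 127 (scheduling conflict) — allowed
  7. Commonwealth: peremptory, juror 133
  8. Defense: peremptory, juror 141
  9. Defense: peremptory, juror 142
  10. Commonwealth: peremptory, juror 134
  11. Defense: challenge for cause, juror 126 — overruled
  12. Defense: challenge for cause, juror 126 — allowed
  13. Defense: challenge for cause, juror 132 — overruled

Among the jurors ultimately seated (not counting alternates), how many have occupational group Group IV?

0

Removed: #126, #127, #130, #133, #134, #135, #139, #141, #142, #143, #146.
Seated jurors 1–7: #128, #129, #131, #132, #136, #137, #138 (alternates #140 not counted).
None of those are in Group IV → 0.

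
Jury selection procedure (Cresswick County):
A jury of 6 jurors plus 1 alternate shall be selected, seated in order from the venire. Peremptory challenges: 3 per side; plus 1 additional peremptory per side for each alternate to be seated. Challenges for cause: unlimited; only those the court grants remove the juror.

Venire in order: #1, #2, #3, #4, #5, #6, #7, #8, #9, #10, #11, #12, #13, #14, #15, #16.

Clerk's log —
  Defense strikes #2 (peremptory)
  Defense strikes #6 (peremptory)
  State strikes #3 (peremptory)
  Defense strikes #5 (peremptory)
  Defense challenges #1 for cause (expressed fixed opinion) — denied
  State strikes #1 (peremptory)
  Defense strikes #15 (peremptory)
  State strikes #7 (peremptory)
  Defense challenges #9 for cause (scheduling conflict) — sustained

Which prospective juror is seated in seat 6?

13

Removed: #1, #2, #3, #5, #6, #7, #9, #15.
Seating in order: seats 1–6 → #4, #8, #10, #11, #12, #13; alternates → #14.
So seat 6 is #13.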